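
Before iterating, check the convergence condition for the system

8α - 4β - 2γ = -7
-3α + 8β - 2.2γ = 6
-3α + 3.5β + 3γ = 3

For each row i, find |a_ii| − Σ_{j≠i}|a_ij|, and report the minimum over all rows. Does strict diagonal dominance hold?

row 1: |8| − (4+2) = 2
row 2: |8| − (3+2.2) = 2.8
row 3: |3| − (3+3.5) = -3.5
minimum over rows = -3.5 → not strictly diagonally dominant

-3.5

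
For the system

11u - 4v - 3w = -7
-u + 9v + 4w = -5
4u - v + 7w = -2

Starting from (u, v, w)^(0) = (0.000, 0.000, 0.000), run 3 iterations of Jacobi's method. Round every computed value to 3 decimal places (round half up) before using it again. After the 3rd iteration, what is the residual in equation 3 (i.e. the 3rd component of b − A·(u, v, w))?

Iteration 1:
  u = (-7 - (-4)·0.000 - (-3)·0.000) / (11) = -0.636
  v = (-5 - (-1)·0.000 - (4)·0.000) / (9) = -0.556
  w = (-2 - (4)·0.000 - (-1)·0.000) / (7) = -0.286
Iteration 2:
  u = (-7 - (-4)·-0.556 - (-3)·-0.286) / (11) = -0.917
  v = (-5 - (-1)·-0.636 - (4)·-0.286) / (9) = -0.499
  w = (-2 - (4)·-0.636 - (-1)·-0.556) / (7) = -0.002
Iteration 3:
  u = (-7 - (-4)·-0.499 - (-3)·-0.002) / (11) = -0.818
  v = (-5 - (-1)·-0.917 - (4)·-0.002) / (9) = -0.657
  w = (-2 - (4)·-0.917 - (-1)·-0.499) / (7) = 0.167
Residual b − A·x = (-0.129, -0.573, -0.554)

-0.554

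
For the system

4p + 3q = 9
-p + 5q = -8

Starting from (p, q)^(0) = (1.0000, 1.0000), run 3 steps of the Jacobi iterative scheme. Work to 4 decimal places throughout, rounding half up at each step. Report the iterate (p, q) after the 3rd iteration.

Iteration 1:
  p = (9 - (3)·1.0000) / (4) = 1.5000
  q = (-8 - (-1)·1.0000) / (5) = -1.4000
Iteration 2:
  p = (9 - (3)·-1.4000) / (4) = 3.3000
  q = (-8 - (-1)·1.5000) / (5) = -1.3000
Iteration 3:
  p = (9 - (3)·-1.3000) / (4) = 3.2250
  q = (-8 - (-1)·3.3000) / (5) = -0.9400

(3.2250, -0.9400)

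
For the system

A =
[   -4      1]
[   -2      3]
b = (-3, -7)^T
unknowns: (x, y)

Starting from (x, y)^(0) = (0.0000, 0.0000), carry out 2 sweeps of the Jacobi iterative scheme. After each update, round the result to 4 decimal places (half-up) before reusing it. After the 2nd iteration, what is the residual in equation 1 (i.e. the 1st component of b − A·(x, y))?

Iteration 1:
  x = (-3 - (1)·0.0000) / (-4) = 0.7500
  y = (-7 - (-2)·0.0000) / (3) = -2.3333
Iteration 2:
  x = (-3 - (1)·-2.3333) / (-4) = 0.1667
  y = (-7 - (-2)·0.7500) / (3) = -1.8333
Residual b − A·x = (-0.4999, -1.1667)

-0.4999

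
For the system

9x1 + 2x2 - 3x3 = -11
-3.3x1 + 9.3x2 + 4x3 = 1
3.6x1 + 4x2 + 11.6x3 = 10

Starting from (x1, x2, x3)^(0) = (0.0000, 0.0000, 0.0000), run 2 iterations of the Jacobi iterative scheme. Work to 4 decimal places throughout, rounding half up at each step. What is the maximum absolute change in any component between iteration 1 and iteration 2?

Iteration 1:
  x1 = (-11 - (2)·0.0000 - (-3)·0.0000) / (9) = -1.2222
  x2 = (1 - (-3.3)·0.0000 - (4)·0.0000) / (9.3) = 0.1075
  x3 = (10 - (3.6)·0.0000 - (4)·0.0000) / (11.6) = 0.8621
Iteration 2:
  x1 = (-11 - (2)·0.1075 - (-3)·0.8621) / (9) = -0.9587
  x2 = (1 - (-3.3)·-1.2222 - (4)·0.8621) / (9.3) = -0.6970
  x3 = (10 - (3.6)·-1.2222 - (4)·0.1075) / (11.6) = 1.2043
Change: (0.2635, -0.8045, 0.3422) → max |·| = 0.8045

0.8045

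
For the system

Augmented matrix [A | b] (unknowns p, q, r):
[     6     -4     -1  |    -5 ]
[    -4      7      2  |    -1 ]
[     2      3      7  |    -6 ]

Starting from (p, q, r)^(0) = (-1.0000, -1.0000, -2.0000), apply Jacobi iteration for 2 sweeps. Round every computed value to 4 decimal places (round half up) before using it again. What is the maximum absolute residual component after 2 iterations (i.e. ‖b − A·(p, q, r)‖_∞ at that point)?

4.1561

Iteration 1:
  p = (-5 - (-4)·-1.0000 - (-1)·-2.0000) / (6) = -1.8333
  q = (-1 - (-4)·-1.0000 - (2)·-2.0000) / (7) = -0.1429
  r = (-6 - (2)·-1.0000 - (3)·-1.0000) / (7) = -0.1429
Iteration 2:
  p = (-5 - (-4)·-0.1429 - (-1)·-0.1429) / (6) = -0.9524
  q = (-1 - (-4)·-1.8333 - (2)·-0.1429) / (7) = -1.1496
  r = (-6 - (2)·-1.8333 - (3)·-0.1429) / (7) = -0.2721
Residual b − A·x = (-4.1561, 3.7818, 1.2583); ∞-norm = 4.1561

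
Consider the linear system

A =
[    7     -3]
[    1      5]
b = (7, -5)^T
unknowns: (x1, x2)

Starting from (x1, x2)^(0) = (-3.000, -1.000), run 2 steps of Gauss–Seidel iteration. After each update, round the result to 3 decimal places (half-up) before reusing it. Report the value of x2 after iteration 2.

Iteration 1:
  x1 = (7 - (-3)·-1.000) / (7) = 0.571
  x2 = (-5 - (1)·0.571) / (5) = -1.114
Iteration 2:
  x1 = (7 - (-3)·-1.114) / (7) = 0.523
  x2 = (-5 - (1)·0.523) / (5) = -1.105

-1.105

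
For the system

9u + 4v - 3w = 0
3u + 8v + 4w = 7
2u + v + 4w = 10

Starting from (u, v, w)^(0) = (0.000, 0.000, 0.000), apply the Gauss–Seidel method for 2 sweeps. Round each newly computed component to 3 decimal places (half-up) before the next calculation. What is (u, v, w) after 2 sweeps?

(0.371, -0.405, 2.416)

Iteration 1:
  u = (0 - (4)·0.000 - (-3)·0.000) / (9) = 0.000
  v = (7 - (3)·0.000 - (4)·0.000) / (8) = 0.875
  w = (10 - (2)·0.000 - (1)·0.875) / (4) = 2.281
Iteration 2:
  u = (0 - (4)·0.875 - (-3)·2.281) / (9) = 0.371
  v = (7 - (3)·0.371 - (4)·2.281) / (8) = -0.405
  w = (10 - (2)·0.371 - (1)·-0.405) / (4) = 2.416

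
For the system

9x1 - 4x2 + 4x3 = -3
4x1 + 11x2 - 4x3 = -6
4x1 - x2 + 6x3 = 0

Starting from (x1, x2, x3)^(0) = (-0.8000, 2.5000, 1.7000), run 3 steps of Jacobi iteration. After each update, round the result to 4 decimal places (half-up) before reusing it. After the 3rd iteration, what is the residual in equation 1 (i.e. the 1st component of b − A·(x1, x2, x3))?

Iteration 1:
  x1 = (-3 - (-4)·2.5000 - (4)·1.7000) / (9) = 0.0222
  x2 = (-6 - (4)·-0.8000 - (-4)·1.7000) / (11) = 0.3636
  x3 = (0 - (4)·-0.8000 - (-1)·2.5000) / (6) = 0.9500
Iteration 2:
  x1 = (-3 - (-4)·0.3636 - (4)·0.9500) / (9) = -0.5940
  x2 = (-6 - (4)·0.0222 - (-4)·0.9500) / (11) = -0.2081
  x3 = (0 - (4)·0.0222 - (-1)·0.3636) / (6) = 0.0458
Iteration 3:
  x1 = (-3 - (-4)·-0.2081 - (4)·0.0458) / (9) = -0.4462
  x2 = (-6 - (4)·-0.5940 - (-4)·0.0458) / (11) = -0.3128
  x3 = (0 - (4)·-0.5940 - (-1)·-0.2081) / (6) = 0.3613
Residual b − A·x = (-1.6806, 0.6708, -0.6958)

-1.6806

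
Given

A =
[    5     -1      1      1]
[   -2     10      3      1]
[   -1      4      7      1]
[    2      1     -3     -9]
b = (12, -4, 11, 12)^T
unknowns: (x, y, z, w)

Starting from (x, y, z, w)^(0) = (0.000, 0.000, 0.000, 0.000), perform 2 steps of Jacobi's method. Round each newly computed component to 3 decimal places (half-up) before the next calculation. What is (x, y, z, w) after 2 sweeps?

(2.272, -0.258, 2.333, -1.368)

Iteration 1:
  x = (12 - (-1)·0.000 - (1)·0.000 - (1)·0.000) / (5) = 2.400
  y = (-4 - (-2)·0.000 - (3)·0.000 - (1)·0.000) / (10) = -0.400
  z = (11 - (-1)·0.000 - (4)·0.000 - (1)·0.000) / (7) = 1.571
  w = (12 - (2)·0.000 - (1)·0.000 - (-3)·0.000) / (-9) = -1.333
Iteration 2:
  x = (12 - (-1)·-0.400 - (1)·1.571 - (1)·-1.333) / (5) = 2.272
  y = (-4 - (-2)·2.400 - (3)·1.571 - (1)·-1.333) / (10) = -0.258
  z = (11 - (-1)·2.400 - (4)·-0.400 - (1)·-1.333) / (7) = 2.333
  w = (12 - (2)·2.400 - (1)·-0.400 - (-3)·1.571) / (-9) = -1.368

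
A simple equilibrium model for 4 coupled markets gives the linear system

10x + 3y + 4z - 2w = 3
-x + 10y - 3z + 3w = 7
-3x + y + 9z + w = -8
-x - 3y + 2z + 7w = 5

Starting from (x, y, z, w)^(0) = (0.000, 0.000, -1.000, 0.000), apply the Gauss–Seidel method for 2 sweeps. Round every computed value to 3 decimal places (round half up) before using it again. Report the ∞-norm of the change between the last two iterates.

Iteration 1:
  x = (3 - (3)·0.000 - (4)·-1.000 - (-2)·0.000) / (10) = 0.700
  y = (7 - (-1)·0.700 - (-3)·-1.000 - (3)·0.000) / (10) = 0.470
  z = (-8 - (-3)·0.700 - (1)·0.470 - (1)·0.000) / (9) = -0.708
  w = (5 - (-1)·0.700 - (-3)·0.470 - (2)·-0.708) / (7) = 1.218
Iteration 2:
  x = (3 - (3)·0.470 - (4)·-0.708 - (-2)·1.218) / (10) = 0.686
  y = (7 - (-1)·0.686 - (-3)·-0.708 - (3)·1.218) / (10) = 0.191
  z = (-8 - (-3)·0.686 - (1)·0.191 - (1)·1.218) / (9) = -0.817
  w = (5 - (-1)·0.686 - (-3)·0.191 - (2)·-0.817) / (7) = 1.128
Change: (-0.014, -0.279, -0.109, -0.090) → max |·| = 0.279

0.279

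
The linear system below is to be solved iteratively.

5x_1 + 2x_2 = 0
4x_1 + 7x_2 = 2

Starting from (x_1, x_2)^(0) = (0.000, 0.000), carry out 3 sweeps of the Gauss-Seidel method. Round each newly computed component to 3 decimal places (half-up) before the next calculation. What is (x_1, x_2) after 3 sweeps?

Iteration 1:
  x_1 = (0 - (2)·0.000) / (5) = 0.000
  x_2 = (2 - (4)·0.000) / (7) = 0.286
Iteration 2:
  x_1 = (0 - (2)·0.286) / (5) = -0.114
  x_2 = (2 - (4)·-0.114) / (7) = 0.351
Iteration 3:
  x_1 = (0 - (2)·0.351) / (5) = -0.140
  x_2 = (2 - (4)·-0.140) / (7) = 0.366

(-0.140, 0.366)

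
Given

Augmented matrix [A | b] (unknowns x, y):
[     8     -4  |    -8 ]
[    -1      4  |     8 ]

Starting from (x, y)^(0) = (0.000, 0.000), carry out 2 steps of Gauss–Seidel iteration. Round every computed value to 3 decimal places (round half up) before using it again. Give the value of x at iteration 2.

-0.125

Iteration 1:
  x = (-8 - (-4)·0.000) / (8) = -1.000
  y = (8 - (-1)·-1.000) / (4) = 1.750
Iteration 2:
  x = (-8 - (-4)·1.750) / (8) = -0.125
  y = (8 - (-1)·-0.125) / (4) = 1.969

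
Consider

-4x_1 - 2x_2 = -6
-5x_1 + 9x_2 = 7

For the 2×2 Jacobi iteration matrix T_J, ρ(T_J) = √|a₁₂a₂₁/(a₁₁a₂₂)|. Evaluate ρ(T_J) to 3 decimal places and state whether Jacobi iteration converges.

0.527

a₁₂a₂₁/(a₁₁a₂₂) = (-2)·(-5) / ((-4)·(9)) = -0.277778
ρ = √|-0.277778| = √0.277778 = 0.527
ρ < 1, so Jacobi converges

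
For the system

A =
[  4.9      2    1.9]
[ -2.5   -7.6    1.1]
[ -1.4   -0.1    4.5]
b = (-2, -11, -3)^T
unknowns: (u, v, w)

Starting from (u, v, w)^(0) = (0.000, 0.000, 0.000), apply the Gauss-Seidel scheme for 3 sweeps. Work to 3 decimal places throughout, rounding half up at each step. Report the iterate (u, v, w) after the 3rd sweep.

Iteration 1:
  u = (-2 - (2)·0.000 - (1.9)·0.000) / (4.9) = -0.408
  v = (-11 - (-2.5)·-0.408 - (1.1)·0.000) / (-7.6) = 1.582
  w = (-3 - (-1.4)·-0.408 - (-0.1)·1.582) / (4.5) = -0.758
Iteration 2:
  u = (-2 - (2)·1.582 - (1.9)·-0.758) / (4.9) = -0.760
  v = (-11 - (-2.5)·-0.760 - (1.1)·-0.758) / (-7.6) = 1.588
  w = (-3 - (-1.4)·-0.760 - (-0.1)·1.588) / (4.5) = -0.868
Iteration 3:
  u = (-2 - (2)·1.588 - (1.9)·-0.868) / (4.9) = -0.720
  v = (-11 - (-2.5)·-0.720 - (1.1)·-0.868) / (-7.6) = 1.559
  w = (-3 - (-1.4)·-0.720 - (-0.1)·1.559) / (4.5) = -0.856

(-0.720, 1.559, -0.856)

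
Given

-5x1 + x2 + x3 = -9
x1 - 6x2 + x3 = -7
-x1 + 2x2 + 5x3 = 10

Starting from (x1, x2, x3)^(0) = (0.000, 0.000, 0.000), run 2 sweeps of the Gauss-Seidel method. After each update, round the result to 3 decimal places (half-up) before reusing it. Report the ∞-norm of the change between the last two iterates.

Iteration 1:
  x1 = (-9 - (1)·0.000 - (1)·0.000) / (-5) = 1.800
  x2 = (-7 - (1)·1.800 - (1)·0.000) / (-6) = 1.467
  x3 = (10 - (-1)·1.800 - (2)·1.467) / (5) = 1.773
Iteration 2:
  x1 = (-9 - (1)·1.467 - (1)·1.773) / (-5) = 2.448
  x2 = (-7 - (1)·2.448 - (1)·1.773) / (-6) = 1.870
  x3 = (10 - (-1)·2.448 - (2)·1.870) / (5) = 1.742
Change: (0.648, 0.403, -0.031) → max |·| = 0.648

0.648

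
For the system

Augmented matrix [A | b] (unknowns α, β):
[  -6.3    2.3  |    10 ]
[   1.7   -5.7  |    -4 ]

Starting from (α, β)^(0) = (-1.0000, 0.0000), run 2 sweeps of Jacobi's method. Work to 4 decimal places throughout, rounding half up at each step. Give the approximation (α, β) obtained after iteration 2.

(-1.4400, 0.2283)

Iteration 1:
  α = (10 - (2.3)·0.0000) / (-6.3) = -1.5873
  β = (-4 - (1.7)·-1.0000) / (-5.7) = 0.4035
Iteration 2:
  α = (10 - (2.3)·0.4035) / (-6.3) = -1.4400
  β = (-4 - (1.7)·-1.5873) / (-5.7) = 0.2283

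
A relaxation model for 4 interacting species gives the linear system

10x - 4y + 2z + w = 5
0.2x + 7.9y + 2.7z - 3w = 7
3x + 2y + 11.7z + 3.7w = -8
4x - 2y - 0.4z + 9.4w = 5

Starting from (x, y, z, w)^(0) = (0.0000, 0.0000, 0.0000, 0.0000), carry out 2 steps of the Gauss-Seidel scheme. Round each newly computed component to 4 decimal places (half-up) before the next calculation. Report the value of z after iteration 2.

Iteration 1:
  x = (5 - (-4)·0.0000 - (2)·0.0000 - (1)·0.0000) / (10) = 0.5000
  y = (7 - (0.2)·0.5000 - (2.7)·0.0000 - (-3)·0.0000) / (7.9) = 0.8734
  z = (-8 - (3)·0.5000 - (2)·0.8734 - (3.7)·0.0000) / (11.7) = -0.9613
  w = (5 - (4)·0.5000 - (-2)·0.8734 - (-0.4)·-0.9613) / (9.4) = 0.4641
Iteration 2:
  x = (5 - (-4)·0.8734 - (2)·-0.9613 - (1)·0.4641) / (10) = 0.9952
  y = (7 - (0.2)·0.9952 - (2.7)·-0.9613 - (-3)·0.4641) / (7.9) = 1.3657
  z = (-8 - (3)·0.9952 - (2)·1.3657 - (3.7)·0.4641) / (11.7) = -1.3192
  w = (5 - (4)·0.9952 - (-2)·1.3657 - (-0.4)·-1.3192) / (9.4) = 0.3429

-1.3192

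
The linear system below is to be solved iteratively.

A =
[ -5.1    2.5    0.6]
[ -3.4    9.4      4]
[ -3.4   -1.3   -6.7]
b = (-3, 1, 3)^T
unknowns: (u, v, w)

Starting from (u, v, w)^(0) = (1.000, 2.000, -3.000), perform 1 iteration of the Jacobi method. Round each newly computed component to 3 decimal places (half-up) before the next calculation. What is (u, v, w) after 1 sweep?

(1.216, 1.745, -1.343)

Iteration 1:
  u = (-3 - (2.5)·2.000 - (0.6)·-3.000) / (-5.1) = 1.216
  v = (1 - (-3.4)·1.000 - (4)·-3.000) / (9.4) = 1.745
  w = (3 - (-3.4)·1.000 - (-1.3)·2.000) / (-6.7) = -1.343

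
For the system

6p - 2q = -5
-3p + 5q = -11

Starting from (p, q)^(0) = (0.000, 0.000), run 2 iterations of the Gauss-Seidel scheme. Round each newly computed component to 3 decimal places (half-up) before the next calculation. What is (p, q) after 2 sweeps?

Iteration 1:
  p = (-5 - (-2)·0.000) / (6) = -0.833
  q = (-11 - (-3)·-0.833) / (5) = -2.700
Iteration 2:
  p = (-5 - (-2)·-2.700) / (6) = -1.733
  q = (-11 - (-3)·-1.733) / (5) = -3.240

(-1.733, -3.240)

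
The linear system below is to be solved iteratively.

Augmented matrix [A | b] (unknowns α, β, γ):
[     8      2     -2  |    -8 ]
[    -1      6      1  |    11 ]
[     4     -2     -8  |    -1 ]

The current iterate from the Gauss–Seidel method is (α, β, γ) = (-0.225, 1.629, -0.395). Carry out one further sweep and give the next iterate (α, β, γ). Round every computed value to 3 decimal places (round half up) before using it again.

(-1.506, 1.648, -1.040)

One sweep:
  α = (-8 - (2)·1.629 - (-2)·-0.395) / (8) = -1.506
  β = (11 - (-1)·-1.506 - (1)·-0.395) / (6) = 1.648
  γ = (-1 - (4)·-1.506 - (-2)·1.648) / (-8) = -1.040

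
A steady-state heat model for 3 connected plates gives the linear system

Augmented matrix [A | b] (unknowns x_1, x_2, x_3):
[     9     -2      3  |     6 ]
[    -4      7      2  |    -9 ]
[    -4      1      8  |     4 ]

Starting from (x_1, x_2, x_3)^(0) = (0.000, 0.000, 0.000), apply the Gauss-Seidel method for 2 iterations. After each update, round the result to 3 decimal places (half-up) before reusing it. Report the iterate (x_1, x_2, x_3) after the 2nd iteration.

Iteration 1:
  x_1 = (6 - (-2)·0.000 - (3)·0.000) / (9) = 0.667
  x_2 = (-9 - (-4)·0.667 - (2)·0.000) / (7) = -0.905
  x_3 = (4 - (-4)·0.667 - (1)·-0.905) / (8) = 0.947
Iteration 2:
  x_1 = (6 - (-2)·-0.905 - (3)·0.947) / (9) = 0.150
  x_2 = (-9 - (-4)·0.150 - (2)·0.947) / (7) = -1.471
  x_3 = (4 - (-4)·0.150 - (1)·-1.471) / (8) = 0.759

(0.150, -1.471, 0.759)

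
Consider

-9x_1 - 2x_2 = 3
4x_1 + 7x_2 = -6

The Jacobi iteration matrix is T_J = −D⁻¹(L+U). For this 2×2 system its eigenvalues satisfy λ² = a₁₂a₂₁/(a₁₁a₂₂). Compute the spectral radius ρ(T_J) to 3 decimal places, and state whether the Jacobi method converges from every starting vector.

0.356

a₁₂a₂₁/(a₁₁a₂₂) = (-2)·(4) / ((-9)·(7)) = 0.126984
ρ = √|0.126984| = √0.126984 = 0.356
ρ < 1, so Jacobi converges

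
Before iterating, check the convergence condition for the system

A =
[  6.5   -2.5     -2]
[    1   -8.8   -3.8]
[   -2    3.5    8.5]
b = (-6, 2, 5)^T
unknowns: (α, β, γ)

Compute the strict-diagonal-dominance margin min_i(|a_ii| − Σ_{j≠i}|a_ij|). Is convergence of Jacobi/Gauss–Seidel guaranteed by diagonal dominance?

2

row 1: |6.5| − (2.5+2) = 2
row 2: |-8.8| − (1+3.8) = 4
row 3: |8.5| − (2+3.5) = 3
minimum over rows = 2 → strictly diagonally dominant (convergence guaranteed)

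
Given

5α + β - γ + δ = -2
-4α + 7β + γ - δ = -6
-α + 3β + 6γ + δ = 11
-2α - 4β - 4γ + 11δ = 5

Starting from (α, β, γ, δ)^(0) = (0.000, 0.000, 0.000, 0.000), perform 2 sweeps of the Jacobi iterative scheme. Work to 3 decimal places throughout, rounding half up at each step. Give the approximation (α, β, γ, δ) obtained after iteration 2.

(0.047, -1.283, 2.119, 0.737)

Iteration 1:
  α = (-2 - (1)·0.000 - (-1)·0.000 - (1)·0.000) / (5) = -0.400
  β = (-6 - (-4)·0.000 - (1)·0.000 - (-1)·0.000) / (7) = -0.857
  γ = (11 - (-1)·0.000 - (3)·0.000 - (1)·0.000) / (6) = 1.833
  δ = (5 - (-2)·0.000 - (-4)·0.000 - (-4)·0.000) / (11) = 0.455
Iteration 2:
  α = (-2 - (1)·-0.857 - (-1)·1.833 - (1)·0.455) / (5) = 0.047
  β = (-6 - (-4)·-0.400 - (1)·1.833 - (-1)·0.455) / (7) = -1.283
  γ = (11 - (-1)·-0.400 - (3)·-0.857 - (1)·0.455) / (6) = 2.119
  δ = (5 - (-2)·-0.400 - (-4)·-0.857 - (-4)·1.833) / (11) = 0.737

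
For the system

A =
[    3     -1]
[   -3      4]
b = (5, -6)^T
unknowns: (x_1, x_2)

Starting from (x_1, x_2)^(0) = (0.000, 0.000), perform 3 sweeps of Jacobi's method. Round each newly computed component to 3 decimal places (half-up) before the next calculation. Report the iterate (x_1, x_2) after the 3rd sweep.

Iteration 1:
  x_1 = (5 - (-1)·0.000) / (3) = 1.667
  x_2 = (-6 - (-3)·0.000) / (4) = -1.500
Iteration 2:
  x_1 = (5 - (-1)·-1.500) / (3) = 1.167
  x_2 = (-6 - (-3)·1.667) / (4) = -0.250
Iteration 3:
  x_1 = (5 - (-1)·-0.250) / (3) = 1.583
  x_2 = (-6 - (-3)·1.167) / (4) = -0.625

(1.583, -0.625)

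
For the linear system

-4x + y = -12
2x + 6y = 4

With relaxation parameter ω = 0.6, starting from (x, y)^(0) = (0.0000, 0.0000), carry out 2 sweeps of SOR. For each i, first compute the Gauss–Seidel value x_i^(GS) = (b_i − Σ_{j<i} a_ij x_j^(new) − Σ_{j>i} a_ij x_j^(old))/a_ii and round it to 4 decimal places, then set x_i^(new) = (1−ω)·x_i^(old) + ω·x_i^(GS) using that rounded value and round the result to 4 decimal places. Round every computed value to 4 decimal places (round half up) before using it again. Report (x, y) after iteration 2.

Iteration 1:
  x: GS value = (-12 - (1)·0.0000) / (-4) = 3.0000;  x ← (1−ω)·0.0000 + ω·3.0000 = 1.8000
  y: GS value = (4 - (2)·1.8000) / (6) = 0.0667;  y ← (1−ω)·0.0000 + ω·0.0667 = 0.0400
Iteration 2:
  x: GS value = (-12 - (1)·0.0400) / (-4) = 3.0100;  x ← (1−ω)·1.8000 + ω·3.0100 = 2.5260
  y: GS value = (4 - (2)·2.5260) / (6) = -0.1753;  y ← (1−ω)·0.0400 + ω·-0.1753 = -0.0892

(2.5260, -0.0892)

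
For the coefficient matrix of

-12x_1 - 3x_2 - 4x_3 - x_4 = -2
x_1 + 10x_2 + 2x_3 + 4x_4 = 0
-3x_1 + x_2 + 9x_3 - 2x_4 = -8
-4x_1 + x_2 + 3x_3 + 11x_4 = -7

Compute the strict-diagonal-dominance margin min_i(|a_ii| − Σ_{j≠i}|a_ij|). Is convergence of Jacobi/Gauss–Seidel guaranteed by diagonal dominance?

row 1: |-12| − (3+4+1) = 4
row 2: |10| − (1+2+4) = 3
row 3: |9| − (3+1+2) = 3
row 4: |11| − (4+1+3) = 3
minimum over rows = 3 → strictly diagonally dominant (convergence guaranteed)

3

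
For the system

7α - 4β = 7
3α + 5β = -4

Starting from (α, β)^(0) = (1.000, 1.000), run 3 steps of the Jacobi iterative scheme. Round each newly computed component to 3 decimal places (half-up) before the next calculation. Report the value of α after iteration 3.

0.004

Iteration 1:
  α = (7 - (-4)·1.000) / (7) = 1.571
  β = (-4 - (3)·1.000) / (5) = -1.400
Iteration 2:
  α = (7 - (-4)·-1.400) / (7) = 0.200
  β = (-4 - (3)·1.571) / (5) = -1.743
Iteration 3:
  α = (7 - (-4)·-1.743) / (7) = 0.004
  β = (-4 - (3)·0.200) / (5) = -0.920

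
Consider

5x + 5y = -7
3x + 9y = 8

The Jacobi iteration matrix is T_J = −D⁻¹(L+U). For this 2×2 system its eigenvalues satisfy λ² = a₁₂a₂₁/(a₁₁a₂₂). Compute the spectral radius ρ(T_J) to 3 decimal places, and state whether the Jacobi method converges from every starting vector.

0.577

a₁₂a₂₁/(a₁₁a₂₂) = (5)·(3) / ((5)·(9)) = 0.333333
ρ = √|0.333333| = √0.333333 = 0.577
ρ < 1, so Jacobi converges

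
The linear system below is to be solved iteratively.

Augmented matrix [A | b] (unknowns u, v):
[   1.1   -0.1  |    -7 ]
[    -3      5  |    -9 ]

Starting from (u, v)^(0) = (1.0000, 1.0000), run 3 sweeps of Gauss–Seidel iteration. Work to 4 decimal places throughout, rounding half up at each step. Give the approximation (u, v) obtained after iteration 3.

(-6.9020, -5.9412)

Iteration 1:
  u = (-7 - (-0.1)·1.0000) / (1.1) = -6.2727
  v = (-9 - (-3)·-6.2727) / (5) = -5.5636
Iteration 2:
  u = (-7 - (-0.1)·-5.5636) / (1.1) = -6.8694
  v = (-9 - (-3)·-6.8694) / (5) = -5.9216
Iteration 3:
  u = (-7 - (-0.1)·-5.9216) / (1.1) = -6.9020
  v = (-9 - (-3)·-6.9020) / (5) = -5.9412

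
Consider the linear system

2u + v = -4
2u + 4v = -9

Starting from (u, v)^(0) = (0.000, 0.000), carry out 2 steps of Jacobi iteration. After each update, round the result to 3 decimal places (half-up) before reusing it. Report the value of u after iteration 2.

Iteration 1:
  u = (-4 - (1)·0.000) / (2) = -2.000
  v = (-9 - (2)·0.000) / (4) = -2.250
Iteration 2:
  u = (-4 - (1)·-2.250) / (2) = -0.875
  v = (-9 - (2)·-2.000) / (4) = -1.250

-0.875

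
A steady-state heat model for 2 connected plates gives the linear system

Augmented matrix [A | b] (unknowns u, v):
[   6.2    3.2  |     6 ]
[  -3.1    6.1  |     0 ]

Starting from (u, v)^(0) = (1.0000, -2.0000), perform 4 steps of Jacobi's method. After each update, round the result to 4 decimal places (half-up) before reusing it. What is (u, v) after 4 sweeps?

Iteration 1:
  u = (6 - (3.2)·-2.0000) / (6.2) = 2.0000
  v = (0 - (-3.1)·1.0000) / (6.1) = 0.5082
Iteration 2:
  u = (6 - (3.2)·0.5082) / (6.2) = 0.7054
  v = (0 - (-3.1)·2.0000) / (6.1) = 1.0164
Iteration 3:
  u = (6 - (3.2)·1.0164) / (6.2) = 0.4431
  v = (0 - (-3.1)·0.7054) / (6.1) = 0.3585
Iteration 4:
  u = (6 - (3.2)·0.3585) / (6.2) = 0.7827
  v = (0 - (-3.1)·0.4431) / (6.1) = 0.2252

(0.7827, 0.2252)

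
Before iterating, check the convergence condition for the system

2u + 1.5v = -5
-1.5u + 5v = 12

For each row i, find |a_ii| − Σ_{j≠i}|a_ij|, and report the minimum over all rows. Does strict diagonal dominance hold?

row 1: |2| − (1.5) = 0.5
row 2: |5| − (1.5) = 3.5
minimum over rows = 0.5 → strictly diagonally dominant (convergence guaranteed)

0.5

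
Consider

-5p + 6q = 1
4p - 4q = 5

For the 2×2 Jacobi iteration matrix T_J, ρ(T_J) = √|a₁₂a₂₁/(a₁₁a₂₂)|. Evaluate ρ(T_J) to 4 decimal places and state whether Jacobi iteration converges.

1.0954

a₁₂a₂₁/(a₁₁a₂₂) = (6)·(4) / ((-5)·(-4)) = 1.200000
ρ = √|1.200000| = √1.200000 = 1.0954
ρ > 1, so Jacobi diverges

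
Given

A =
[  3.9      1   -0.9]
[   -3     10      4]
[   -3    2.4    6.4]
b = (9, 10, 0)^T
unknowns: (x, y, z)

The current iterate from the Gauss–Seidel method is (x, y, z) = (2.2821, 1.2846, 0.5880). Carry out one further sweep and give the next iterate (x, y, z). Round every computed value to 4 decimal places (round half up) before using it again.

One sweep:
  x = (9 - (1)·1.2846 - (-0.9)·0.5880) / (3.9) = 2.1140
  y = (10 - (-3)·2.1140 - (4)·0.5880) / (10) = 1.3990
  z = (0 - (-3)·2.1140 - (2.4)·1.3990) / (6.4) = 0.4663

(2.1140, 1.3990, 0.4663)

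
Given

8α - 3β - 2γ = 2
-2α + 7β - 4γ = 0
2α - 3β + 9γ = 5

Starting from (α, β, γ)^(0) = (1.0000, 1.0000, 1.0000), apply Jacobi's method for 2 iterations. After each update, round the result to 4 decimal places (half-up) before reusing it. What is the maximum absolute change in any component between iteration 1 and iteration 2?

Iteration 1:
  α = (2 - (-3)·1.0000 - (-2)·1.0000) / (8) = 0.8750
  β = (0 - (-2)·1.0000 - (-4)·1.0000) / (7) = 0.8571
  γ = (5 - (2)·1.0000 - (-3)·1.0000) / (9) = 0.6667
Iteration 2:
  α = (2 - (-3)·0.8571 - (-2)·0.6667) / (8) = 0.7381
  β = (0 - (-2)·0.8750 - (-4)·0.6667) / (7) = 0.6310
  γ = (5 - (2)·0.8750 - (-3)·0.8571) / (9) = 0.6468
Change: (-0.1369, -0.2261, -0.0199) → max |·| = 0.2261

0.2261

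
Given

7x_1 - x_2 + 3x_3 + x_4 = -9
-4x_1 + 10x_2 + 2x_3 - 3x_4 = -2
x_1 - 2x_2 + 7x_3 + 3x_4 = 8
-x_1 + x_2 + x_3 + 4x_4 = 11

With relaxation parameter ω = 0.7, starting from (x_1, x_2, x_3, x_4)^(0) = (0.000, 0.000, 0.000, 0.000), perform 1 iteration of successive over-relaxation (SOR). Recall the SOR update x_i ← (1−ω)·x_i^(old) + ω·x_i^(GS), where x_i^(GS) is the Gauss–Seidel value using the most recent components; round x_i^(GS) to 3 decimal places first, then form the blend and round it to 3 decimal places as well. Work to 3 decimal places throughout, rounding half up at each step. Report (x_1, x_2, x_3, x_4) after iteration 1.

Iteration 1:
  x_1: GS value = (-9 - (-1)·0.000 - (3)·0.000 - (1)·0.000) / (7) = -1.286;  x_1 ← (1−ω)·0.000 + ω·-1.286 = -0.900
  x_2: GS value = (-2 - (-4)·-0.900 - (2)·0.000 - (-3)·0.000) / (10) = -0.560;  x_2 ← (1−ω)·0.000 + ω·-0.560 = -0.392
  x_3: GS value = (8 - (1)·-0.900 - (-2)·-0.392 - (3)·0.000) / (7) = 1.159;  x_3 ← (1−ω)·0.000 + ω·1.159 = 0.811
  x_4: GS value = (11 - (-1)·-0.900 - (1)·-0.392 - (1)·0.811) / (4) = 2.420;  x_4 ← (1−ω)·0.000 + ω·2.420 = 1.694

(-0.900, -0.392, 0.811, 1.694)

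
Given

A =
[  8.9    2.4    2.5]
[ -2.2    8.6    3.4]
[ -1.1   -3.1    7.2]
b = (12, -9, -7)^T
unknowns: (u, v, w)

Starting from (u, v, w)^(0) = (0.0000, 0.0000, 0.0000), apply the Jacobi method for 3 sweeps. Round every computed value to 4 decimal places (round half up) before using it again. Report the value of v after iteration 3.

-0.0785

Iteration 1:
  u = (12 - (2.4)·0.0000 - (2.5)·0.0000) / (8.9) = 1.3483
  v = (-9 - (-2.2)·0.0000 - (3.4)·0.0000) / (8.6) = -1.0465
  w = (-7 - (-1.1)·0.0000 - (-3.1)·0.0000) / (7.2) = -0.9722
Iteration 2:
  u = (12 - (2.4)·-1.0465 - (2.5)·-0.9722) / (8.9) = 1.9036
  v = (-9 - (-2.2)·1.3483 - (3.4)·-0.9722) / (8.6) = -0.3172
  w = (-7 - (-1.1)·1.3483 - (-3.1)·-1.0465) / (7.2) = -1.2168
Iteration 3:
  u = (12 - (2.4)·-0.3172 - (2.5)·-1.2168) / (8.9) = 1.7756
  v = (-9 - (-2.2)·1.9036 - (3.4)·-1.2168) / (8.6) = -0.0785
  w = (-7 - (-1.1)·1.9036 - (-3.1)·-0.3172) / (7.2) = -0.8180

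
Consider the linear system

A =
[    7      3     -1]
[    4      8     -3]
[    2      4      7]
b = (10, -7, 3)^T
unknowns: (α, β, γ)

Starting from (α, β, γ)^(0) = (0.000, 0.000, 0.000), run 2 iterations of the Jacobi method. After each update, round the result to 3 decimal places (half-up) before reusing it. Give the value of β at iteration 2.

-1.429

Iteration 1:
  α = (10 - (3)·0.000 - (-1)·0.000) / (7) = 1.429
  β = (-7 - (4)·0.000 - (-3)·0.000) / (8) = -0.875
  γ = (3 - (2)·0.000 - (4)·0.000) / (7) = 0.429
Iteration 2:
  α = (10 - (3)·-0.875 - (-1)·0.429) / (7) = 1.865
  β = (-7 - (4)·1.429 - (-3)·0.429) / (8) = -1.429
  γ = (3 - (2)·1.429 - (4)·-0.875) / (7) = 0.520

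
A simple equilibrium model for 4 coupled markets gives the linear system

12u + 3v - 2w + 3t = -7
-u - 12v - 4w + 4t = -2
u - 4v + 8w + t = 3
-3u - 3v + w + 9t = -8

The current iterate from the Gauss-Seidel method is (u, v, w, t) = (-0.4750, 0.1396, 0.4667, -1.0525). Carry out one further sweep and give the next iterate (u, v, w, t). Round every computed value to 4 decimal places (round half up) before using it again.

One sweep:
  u = (-7 - (3)·0.1396 - (-2)·0.4667 - (3)·-1.0525) / (12) = -0.2773
  v = (-2 - (-1)·-0.2773 - (-4)·0.4667 - (4)·-1.0525) / (-12) = -0.3166
  w = (3 - (1)·-0.2773 - (-4)·-0.3166 - (1)·-1.0525) / (8) = 0.3829
  t = (-8 - (-3)·-0.2773 - (-3)·-0.3166 - (1)·0.3829) / (9) = -1.1294

(-0.2773, -0.3166, 0.3829, -1.1294)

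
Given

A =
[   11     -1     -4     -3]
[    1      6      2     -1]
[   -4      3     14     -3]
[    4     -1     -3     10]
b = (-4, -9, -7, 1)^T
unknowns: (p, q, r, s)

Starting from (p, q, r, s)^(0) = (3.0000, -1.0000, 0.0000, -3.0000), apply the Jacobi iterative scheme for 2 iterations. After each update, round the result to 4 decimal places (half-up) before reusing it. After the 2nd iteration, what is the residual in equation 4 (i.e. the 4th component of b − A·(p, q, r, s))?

Iteration 1:
  p = (-4 - (-1)·-1.0000 - (-4)·0.0000 - (-3)·-3.0000) / (11) = -1.2727
  q = (-9 - (1)·3.0000 - (2)·0.0000 - (-1)·-3.0000) / (6) = -2.5000
  r = (-7 - (-4)·3.0000 - (3)·-1.0000 - (-3)·-3.0000) / (14) = -0.0714
  s = (1 - (4)·3.0000 - (-1)·-1.0000 - (-3)·0.0000) / (10) = -1.2000
Iteration 2:
  p = (-4 - (-1)·-2.5000 - (-4)·-0.0714 - (-3)·-1.2000) / (11) = -0.9441
  q = (-9 - (1)·-1.2727 - (2)·-0.0714 - (-1)·-1.2000) / (6) = -1.4641
  r = (-7 - (-4)·-1.2727 - (3)·-2.5000 - (-3)·-1.2000) / (14) = -0.5851
  s = (1 - (4)·-1.2727 - (-1)·-2.5000 - (-3)·-0.0714) / (10) = 0.3377
Residual b − A·x = (3.5937, 2.2366, 2.8204, -1.8200)

-1.8200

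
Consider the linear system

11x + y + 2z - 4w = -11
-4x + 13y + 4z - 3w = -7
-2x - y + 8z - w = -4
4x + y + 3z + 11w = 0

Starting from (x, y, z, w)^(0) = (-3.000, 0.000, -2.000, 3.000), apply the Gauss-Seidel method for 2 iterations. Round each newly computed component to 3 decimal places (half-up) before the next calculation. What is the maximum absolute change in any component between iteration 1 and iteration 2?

Iteration 1:
  x = (-11 - (1)·0.000 - (2)·-2.000 - (-4)·3.000) / (11) = 0.455
  y = (-7 - (-4)·0.455 - (4)·-2.000 - (-3)·3.000) / (13) = 0.909
  z = (-4 - (-2)·0.455 - (-1)·0.909 - (-1)·3.000) / (8) = 0.102
  w = (0 - (4)·0.455 - (1)·0.909 - (3)·0.102) / (11) = -0.276
Iteration 2:
  x = (-11 - (1)·0.909 - (2)·0.102 - (-4)·-0.276) / (11) = -1.202
  y = (-7 - (-4)·-1.202 - (4)·0.102 - (-3)·-0.276) / (13) = -1.003
  z = (-4 - (-2)·-1.202 - (-1)·-1.003 - (-1)·-0.276) / (8) = -0.960
  w = (0 - (4)·-1.202 - (1)·-1.003 - (3)·-0.960) / (11) = 0.790
Change: (-1.657, -1.912, -1.062, 1.066) → max |·| = 1.912

1.912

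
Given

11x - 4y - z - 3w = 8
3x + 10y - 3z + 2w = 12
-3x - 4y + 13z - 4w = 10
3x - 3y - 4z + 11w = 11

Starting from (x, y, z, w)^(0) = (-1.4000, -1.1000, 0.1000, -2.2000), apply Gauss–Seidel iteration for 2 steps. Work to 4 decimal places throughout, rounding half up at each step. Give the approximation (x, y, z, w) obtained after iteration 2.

(1.8940, 0.4515, 1.8856, 1.2923)

Iteration 1:
  x = (8 - (-4)·-1.1000 - (-1)·0.1000 - (-3)·-2.2000) / (11) = -0.2636
  y = (12 - (3)·-0.2636 - (-3)·0.1000 - (2)·-2.2000) / (10) = 1.7491
  z = (10 - (-3)·-0.2636 - (-4)·1.7491 - (-4)·-2.2000) / (13) = 0.5697
  w = (11 - (3)·-0.2636 - (-3)·1.7491 - (-4)·0.5697) / (11) = 1.7561
Iteration 2:
  x = (8 - (-4)·1.7491 - (-1)·0.5697 - (-3)·1.7561) / (11) = 1.8940
  y = (12 - (3)·1.8940 - (-3)·0.5697 - (2)·1.7561) / (10) = 0.4515
  z = (10 - (-3)·1.8940 - (-4)·0.4515 - (-4)·1.7561) / (13) = 1.8856
  w = (11 - (3)·1.8940 - (-3)·0.4515 - (-4)·1.8856) / (11) = 1.2923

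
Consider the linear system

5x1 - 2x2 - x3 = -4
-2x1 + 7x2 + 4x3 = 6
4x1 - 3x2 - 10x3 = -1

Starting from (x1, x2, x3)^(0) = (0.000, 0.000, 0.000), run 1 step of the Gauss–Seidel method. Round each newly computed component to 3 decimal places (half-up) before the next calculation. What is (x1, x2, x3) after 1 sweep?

(-0.800, 0.629, -0.409)

Iteration 1:
  x1 = (-4 - (-2)·0.000 - (-1)·0.000) / (5) = -0.800
  x2 = (6 - (-2)·-0.800 - (4)·0.000) / (7) = 0.629
  x3 = (-1 - (4)·-0.800 - (-3)·0.629) / (-10) = -0.409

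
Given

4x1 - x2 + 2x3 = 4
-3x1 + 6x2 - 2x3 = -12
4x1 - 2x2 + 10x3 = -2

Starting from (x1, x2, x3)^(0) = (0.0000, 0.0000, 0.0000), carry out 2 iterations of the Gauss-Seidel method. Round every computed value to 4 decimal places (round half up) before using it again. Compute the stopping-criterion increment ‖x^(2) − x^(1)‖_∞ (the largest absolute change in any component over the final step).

Iteration 1:
  x1 = (4 - (-1)·0.0000 - (2)·0.0000) / (4) = 1.0000
  x2 = (-12 - (-3)·1.0000 - (-2)·0.0000) / (6) = -1.5000
  x3 = (-2 - (4)·1.0000 - (-2)·-1.5000) / (10) = -0.9000
Iteration 2:
  x1 = (4 - (-1)·-1.5000 - (2)·-0.9000) / (4) = 1.0750
  x2 = (-12 - (-3)·1.0750 - (-2)·-0.9000) / (6) = -1.7625
  x3 = (-2 - (4)·1.0750 - (-2)·-1.7625) / (10) = -0.9825
Change: (0.0750, -0.2625, -0.0825) → max |·| = 0.2625

0.2625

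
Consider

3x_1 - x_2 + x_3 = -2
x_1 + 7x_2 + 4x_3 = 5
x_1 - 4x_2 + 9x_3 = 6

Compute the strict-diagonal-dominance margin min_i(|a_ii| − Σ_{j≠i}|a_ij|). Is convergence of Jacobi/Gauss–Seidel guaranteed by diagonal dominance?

1

row 1: |3| − (1+1) = 1
row 2: |7| − (1+4) = 2
row 3: |9| − (1+4) = 4
minimum over rows = 1 → strictly diagonally dominant (convergence guaranteed)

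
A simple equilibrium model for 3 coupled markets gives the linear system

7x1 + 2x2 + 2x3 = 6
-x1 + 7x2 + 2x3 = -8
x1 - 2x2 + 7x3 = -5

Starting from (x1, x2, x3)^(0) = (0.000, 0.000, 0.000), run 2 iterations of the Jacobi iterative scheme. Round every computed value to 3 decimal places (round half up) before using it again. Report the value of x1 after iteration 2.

Iteration 1:
  x1 = (6 - (2)·0.000 - (2)·0.000) / (7) = 0.857
  x2 = (-8 - (-1)·0.000 - (2)·0.000) / (7) = -1.143
  x3 = (-5 - (1)·0.000 - (-2)·0.000) / (7) = -0.714
Iteration 2:
  x1 = (6 - (2)·-1.143 - (2)·-0.714) / (7) = 1.388
  x2 = (-8 - (-1)·0.857 - (2)·-0.714) / (7) = -0.816
  x3 = (-5 - (1)·0.857 - (-2)·-1.143) / (7) = -1.163

1.388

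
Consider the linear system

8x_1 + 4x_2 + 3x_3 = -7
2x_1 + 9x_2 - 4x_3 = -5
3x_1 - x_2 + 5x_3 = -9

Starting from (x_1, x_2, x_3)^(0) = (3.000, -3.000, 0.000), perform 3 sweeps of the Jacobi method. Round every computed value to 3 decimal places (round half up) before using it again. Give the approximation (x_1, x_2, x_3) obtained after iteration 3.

(1.313, -1.922, -3.099)

Iteration 1:
  x_1 = (-7 - (4)·-3.000 - (3)·0.000) / (8) = 0.625
  x_2 = (-5 - (2)·3.000 - (-4)·0.000) / (9) = -1.222
  x_3 = (-9 - (3)·3.000 - (-1)·-3.000) / (5) = -4.200
Iteration 2:
  x_1 = (-7 - (4)·-1.222 - (3)·-4.200) / (8) = 1.311
  x_2 = (-5 - (2)·0.625 - (-4)·-4.200) / (9) = -2.561
  x_3 = (-9 - (3)·0.625 - (-1)·-1.222) / (5) = -2.419
Iteration 3:
  x_1 = (-7 - (4)·-2.561 - (3)·-2.419) / (8) = 1.313
  x_2 = (-5 - (2)·1.311 - (-4)·-2.419) / (9) = -1.922
  x_3 = (-9 - (3)·1.311 - (-1)·-2.561) / (5) = -3.099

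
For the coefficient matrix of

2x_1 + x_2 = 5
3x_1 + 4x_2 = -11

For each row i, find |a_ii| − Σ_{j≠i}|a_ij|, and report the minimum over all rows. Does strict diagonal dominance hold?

1

row 1: |2| − (1) = 1
row 2: |4| − (3) = 1
minimum over rows = 1 → strictly diagonally dominant (convergence guaranteed)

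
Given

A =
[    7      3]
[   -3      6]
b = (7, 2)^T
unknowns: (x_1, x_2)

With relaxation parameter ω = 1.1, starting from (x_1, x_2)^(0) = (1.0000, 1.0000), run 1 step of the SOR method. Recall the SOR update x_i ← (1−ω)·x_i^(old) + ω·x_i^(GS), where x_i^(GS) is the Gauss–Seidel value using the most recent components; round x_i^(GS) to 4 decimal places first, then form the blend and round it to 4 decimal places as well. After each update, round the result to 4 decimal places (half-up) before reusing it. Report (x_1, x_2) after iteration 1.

(0.5285, 0.5574)

Iteration 1:
  x_1: GS value = (7 - (3)·1.0000) / (7) = 0.5714;  x_1 ← (1−ω)·1.0000 + ω·0.5714 = 0.5285
  x_2: GS value = (2 - (-3)·0.5285) / (6) = 0.5976;  x_2 ← (1−ω)·1.0000 + ω·0.5976 = 0.5574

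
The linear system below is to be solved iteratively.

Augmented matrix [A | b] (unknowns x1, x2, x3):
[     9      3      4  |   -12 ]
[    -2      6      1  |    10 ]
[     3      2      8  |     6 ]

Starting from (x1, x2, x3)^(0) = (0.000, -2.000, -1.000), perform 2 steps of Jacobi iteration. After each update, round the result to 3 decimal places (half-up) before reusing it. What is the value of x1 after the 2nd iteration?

-2.500

Iteration 1:
  x1 = (-12 - (3)·-2.000 - (4)·-1.000) / (9) = -0.222
  x2 = (10 - (-2)·0.000 - (1)·-1.000) / (6) = 1.833
  x3 = (6 - (3)·0.000 - (2)·-2.000) / (8) = 1.250
Iteration 2:
  x1 = (-12 - (3)·1.833 - (4)·1.250) / (9) = -2.500
  x2 = (10 - (-2)·-0.222 - (1)·1.250) / (6) = 1.384
  x3 = (6 - (3)·-0.222 - (2)·1.833) / (8) = 0.375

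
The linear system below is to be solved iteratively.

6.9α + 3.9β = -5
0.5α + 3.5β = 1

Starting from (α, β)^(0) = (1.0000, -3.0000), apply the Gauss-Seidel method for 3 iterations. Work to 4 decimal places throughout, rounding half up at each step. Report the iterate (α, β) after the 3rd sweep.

(-0.9513, 0.4216)

Iteration 1:
  α = (-5 - (3.9)·-3.0000) / (6.9) = 0.9710
  β = (1 - (0.5)·0.9710) / (3.5) = 0.1470
Iteration 2:
  α = (-5 - (3.9)·0.1470) / (6.9) = -0.8077
  β = (1 - (0.5)·-0.8077) / (3.5) = 0.4011
Iteration 3:
  α = (-5 - (3.9)·0.4011) / (6.9) = -0.9513
  β = (1 - (0.5)·-0.9513) / (3.5) = 0.4216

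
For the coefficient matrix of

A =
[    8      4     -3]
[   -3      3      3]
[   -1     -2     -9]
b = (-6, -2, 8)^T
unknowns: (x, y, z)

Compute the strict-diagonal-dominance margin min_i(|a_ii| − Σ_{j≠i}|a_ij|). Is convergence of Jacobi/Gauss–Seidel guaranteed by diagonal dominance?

-3

row 1: |8| − (4+3) = 1
row 2: |3| − (3+3) = -3
row 3: |-9| − (1+2) = 6
minimum over rows = -3 → not strictly diagonally dominant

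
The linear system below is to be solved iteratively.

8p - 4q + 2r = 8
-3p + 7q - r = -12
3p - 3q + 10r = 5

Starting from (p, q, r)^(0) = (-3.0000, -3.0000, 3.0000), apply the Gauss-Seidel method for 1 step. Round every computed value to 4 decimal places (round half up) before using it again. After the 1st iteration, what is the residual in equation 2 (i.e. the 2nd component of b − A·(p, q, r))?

-2.6716

Iteration 1:
  p = (8 - (-4)·-3.0000 - (2)·3.0000) / (8) = -1.2500
  q = (-12 - (-3)·-1.2500 - (-1)·3.0000) / (7) = -1.8214
  r = (5 - (3)·-1.2500 - (-3)·-1.8214) / (10) = 0.3286
Residual b − A·x = (10.0572, -2.6716, -0.0002)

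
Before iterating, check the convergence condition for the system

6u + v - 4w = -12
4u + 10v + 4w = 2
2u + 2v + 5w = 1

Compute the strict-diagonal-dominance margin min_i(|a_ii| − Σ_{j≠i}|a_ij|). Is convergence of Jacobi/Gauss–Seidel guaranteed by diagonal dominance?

row 1: |6| − (1+4) = 1
row 2: |10| − (4+4) = 2
row 3: |5| − (2+2) = 1
minimum over rows = 1 → strictly diagonally dominant (convergence guaranteed)

1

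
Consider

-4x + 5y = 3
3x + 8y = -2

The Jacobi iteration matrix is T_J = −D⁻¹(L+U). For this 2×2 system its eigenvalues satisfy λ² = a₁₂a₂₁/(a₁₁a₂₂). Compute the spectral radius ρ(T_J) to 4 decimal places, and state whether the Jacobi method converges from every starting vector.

a₁₂a₂₁/(a₁₁a₂₂) = (5)·(3) / ((-4)·(8)) = -0.468750
ρ = √|-0.468750| = √0.468750 = 0.6847
ρ < 1, so Jacobi converges

0.6847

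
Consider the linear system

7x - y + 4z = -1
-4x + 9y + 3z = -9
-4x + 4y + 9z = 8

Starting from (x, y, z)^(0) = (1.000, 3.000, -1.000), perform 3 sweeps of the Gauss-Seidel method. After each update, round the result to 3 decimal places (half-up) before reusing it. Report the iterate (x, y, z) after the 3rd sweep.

Iteration 1:
  x = (-1 - (-1)·3.000 - (4)·-1.000) / (7) = 0.857
  y = (-9 - (-4)·0.857 - (3)·-1.000) / (9) = -0.286
  z = (8 - (-4)·0.857 - (4)·-0.286) / (9) = 1.397
Iteration 2:
  x = (-1 - (-1)·-0.286 - (4)·1.397) / (7) = -0.982
  y = (-9 - (-4)·-0.982 - (3)·1.397) / (9) = -1.902
  z = (8 - (-4)·-0.982 - (4)·-1.902) / (9) = 1.298
Iteration 3:
  x = (-1 - (-1)·-1.902 - (4)·1.298) / (7) = -1.156
  y = (-9 - (-4)·-1.156 - (3)·1.298) / (9) = -1.946
  z = (8 - (-4)·-1.156 - (4)·-1.946) / (9) = 1.240

(-1.156, -1.946, 1.240)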